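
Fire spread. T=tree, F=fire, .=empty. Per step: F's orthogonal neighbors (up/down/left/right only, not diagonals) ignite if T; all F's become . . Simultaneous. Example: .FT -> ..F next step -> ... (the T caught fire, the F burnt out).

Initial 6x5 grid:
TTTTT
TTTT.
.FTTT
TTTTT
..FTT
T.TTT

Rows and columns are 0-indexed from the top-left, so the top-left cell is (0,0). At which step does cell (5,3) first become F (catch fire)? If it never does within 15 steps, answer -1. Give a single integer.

Step 1: cell (5,3)='T' (+6 fires, +2 burnt)
Step 2: cell (5,3)='F' (+8 fires, +6 burnt)
  -> target ignites at step 2
Step 3: cell (5,3)='.' (+6 fires, +8 burnt)
Step 4: cell (5,3)='.' (+1 fires, +6 burnt)
Step 5: cell (5,3)='.' (+1 fires, +1 burnt)
Step 6: cell (5,3)='.' (+0 fires, +1 burnt)
  fire out at step 6

2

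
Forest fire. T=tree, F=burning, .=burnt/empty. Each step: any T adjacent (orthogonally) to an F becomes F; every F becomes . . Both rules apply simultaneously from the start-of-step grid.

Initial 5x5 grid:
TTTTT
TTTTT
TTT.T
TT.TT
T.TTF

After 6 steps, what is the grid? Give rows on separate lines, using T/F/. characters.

Step 1: 2 trees catch fire, 1 burn out
  TTTTT
  TTTTT
  TTT.T
  TT.TF
  T.TF.
Step 2: 3 trees catch fire, 2 burn out
  TTTTT
  TTTTT
  TTT.F
  TT.F.
  T.F..
Step 3: 1 trees catch fire, 3 burn out
  TTTTT
  TTTTF
  TTT..
  TT...
  T....
Step 4: 2 trees catch fire, 1 burn out
  TTTTF
  TTTF.
  TTT..
  TT...
  T....
Step 5: 2 trees catch fire, 2 burn out
  TTTF.
  TTF..
  TTT..
  TT...
  T....
Step 6: 3 trees catch fire, 2 burn out
  TTF..
  TF...
  TTF..
  TT...
  T....

TTF..
TF...
TTF..
TT...
T....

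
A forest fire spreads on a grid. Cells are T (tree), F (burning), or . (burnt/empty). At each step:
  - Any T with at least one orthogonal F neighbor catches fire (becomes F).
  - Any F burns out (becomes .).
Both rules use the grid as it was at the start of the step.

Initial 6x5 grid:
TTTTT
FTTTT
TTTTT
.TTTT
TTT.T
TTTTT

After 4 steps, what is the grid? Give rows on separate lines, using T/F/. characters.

Step 1: 3 trees catch fire, 1 burn out
  FTTTT
  .FTTT
  FTTTT
  .TTTT
  TTT.T
  TTTTT
Step 2: 3 trees catch fire, 3 burn out
  .FTTT
  ..FTT
  .FTTT
  .TTTT
  TTT.T
  TTTTT
Step 3: 4 trees catch fire, 3 burn out
  ..FTT
  ...FT
  ..FTT
  .FTTT
  TTT.T
  TTTTT
Step 4: 5 trees catch fire, 4 burn out
  ...FT
  ....F
  ...FT
  ..FTT
  TFT.T
  TTTTT

...FT
....F
...FT
..FTT
TFT.T
TTTTT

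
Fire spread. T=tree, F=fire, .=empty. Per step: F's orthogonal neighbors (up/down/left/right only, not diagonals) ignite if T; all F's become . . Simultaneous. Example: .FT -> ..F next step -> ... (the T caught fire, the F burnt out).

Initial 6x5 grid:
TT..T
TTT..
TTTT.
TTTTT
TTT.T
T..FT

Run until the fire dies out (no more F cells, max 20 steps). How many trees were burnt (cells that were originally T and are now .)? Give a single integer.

Answer: 20

Derivation:
Step 1: +1 fires, +1 burnt (F count now 1)
Step 2: +1 fires, +1 burnt (F count now 1)
Step 3: +1 fires, +1 burnt (F count now 1)
Step 4: +1 fires, +1 burnt (F count now 1)
Step 5: +2 fires, +1 burnt (F count now 2)
Step 6: +3 fires, +2 burnt (F count now 3)
Step 7: +4 fires, +3 burnt (F count now 4)
Step 8: +3 fires, +4 burnt (F count now 3)
Step 9: +3 fires, +3 burnt (F count now 3)
Step 10: +1 fires, +3 burnt (F count now 1)
Step 11: +0 fires, +1 burnt (F count now 0)
Fire out after step 11
Initially T: 21, now '.': 29
Total burnt (originally-T cells now '.'): 20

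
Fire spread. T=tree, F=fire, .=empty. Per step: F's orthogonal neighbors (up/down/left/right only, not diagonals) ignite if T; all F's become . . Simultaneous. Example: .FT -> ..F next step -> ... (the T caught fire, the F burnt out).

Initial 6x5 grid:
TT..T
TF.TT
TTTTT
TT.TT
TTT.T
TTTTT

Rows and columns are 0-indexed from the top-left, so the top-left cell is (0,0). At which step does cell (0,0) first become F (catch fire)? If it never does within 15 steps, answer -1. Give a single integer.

Step 1: cell (0,0)='T' (+3 fires, +1 burnt)
Step 2: cell (0,0)='F' (+4 fires, +3 burnt)
  -> target ignites at step 2
Step 3: cell (0,0)='.' (+3 fires, +4 burnt)
Step 4: cell (0,0)='.' (+6 fires, +3 burnt)
Step 5: cell (0,0)='.' (+4 fires, +6 burnt)
Step 6: cell (0,0)='.' (+3 fires, +4 burnt)
Step 7: cell (0,0)='.' (+1 fires, +3 burnt)
Step 8: cell (0,0)='.' (+0 fires, +1 burnt)
  fire out at step 8

2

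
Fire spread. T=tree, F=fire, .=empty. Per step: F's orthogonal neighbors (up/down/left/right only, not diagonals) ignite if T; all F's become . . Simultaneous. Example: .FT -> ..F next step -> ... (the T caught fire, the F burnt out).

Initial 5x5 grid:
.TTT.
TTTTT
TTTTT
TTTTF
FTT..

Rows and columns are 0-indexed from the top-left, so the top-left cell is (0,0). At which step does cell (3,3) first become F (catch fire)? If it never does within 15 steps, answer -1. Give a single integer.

Step 1: cell (3,3)='F' (+4 fires, +2 burnt)
  -> target ignites at step 1
Step 2: cell (3,3)='.' (+6 fires, +4 burnt)
Step 3: cell (3,3)='.' (+4 fires, +6 burnt)
Step 4: cell (3,3)='.' (+3 fires, +4 burnt)
Step 5: cell (3,3)='.' (+2 fires, +3 burnt)
Step 6: cell (3,3)='.' (+0 fires, +2 burnt)
  fire out at step 6

1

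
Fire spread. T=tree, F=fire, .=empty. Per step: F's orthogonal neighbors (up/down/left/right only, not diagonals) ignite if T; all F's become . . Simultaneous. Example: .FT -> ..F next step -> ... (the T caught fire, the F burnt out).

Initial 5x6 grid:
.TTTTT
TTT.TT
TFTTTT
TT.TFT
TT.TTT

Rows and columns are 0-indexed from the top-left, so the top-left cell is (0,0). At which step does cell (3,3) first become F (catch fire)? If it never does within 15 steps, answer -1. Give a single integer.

Step 1: cell (3,3)='F' (+8 fires, +2 burnt)
  -> target ignites at step 1
Step 2: cell (3,3)='.' (+10 fires, +8 burnt)
Step 3: cell (3,3)='.' (+4 fires, +10 burnt)
Step 4: cell (3,3)='.' (+2 fires, +4 burnt)
Step 5: cell (3,3)='.' (+0 fires, +2 burnt)
  fire out at step 5

1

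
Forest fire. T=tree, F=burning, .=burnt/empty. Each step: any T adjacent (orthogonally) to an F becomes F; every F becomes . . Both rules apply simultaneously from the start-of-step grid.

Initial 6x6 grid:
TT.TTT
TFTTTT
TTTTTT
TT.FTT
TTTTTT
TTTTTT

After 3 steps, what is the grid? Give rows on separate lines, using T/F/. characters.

Step 1: 7 trees catch fire, 2 burn out
  TF.TTT
  F.FTTT
  TFTFTT
  TT..FT
  TTTFTT
  TTTTTT
Step 2: 10 trees catch fire, 7 burn out
  F..TTT
  ...FTT
  F.F.FT
  TF...F
  TTF.FT
  TTTFTT
Step 3: 8 trees catch fire, 10 burn out
  ...FTT
  ....FT
  .....F
  F.....
  TF...F
  TTF.FT

...FTT
....FT
.....F
F.....
TF...F
TTF.FT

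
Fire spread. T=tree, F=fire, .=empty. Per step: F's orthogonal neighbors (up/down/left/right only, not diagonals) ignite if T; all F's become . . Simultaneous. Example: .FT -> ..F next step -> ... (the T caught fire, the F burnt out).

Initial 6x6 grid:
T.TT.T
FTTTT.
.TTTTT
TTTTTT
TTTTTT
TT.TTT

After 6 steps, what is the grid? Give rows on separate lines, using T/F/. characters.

Step 1: 2 trees catch fire, 1 burn out
  F.TT.T
  .FTTT.
  .TTTTT
  TTTTTT
  TTTTTT
  TT.TTT
Step 2: 2 trees catch fire, 2 burn out
  ..TT.T
  ..FTT.
  .FTTTT
  TTTTTT
  TTTTTT
  TT.TTT
Step 3: 4 trees catch fire, 2 burn out
  ..FT.T
  ...FT.
  ..FTTT
  TFTTTT
  TTTTTT
  TT.TTT
Step 4: 6 trees catch fire, 4 burn out
  ...F.T
  ....F.
  ...FTT
  F.FTTT
  TFTTTT
  TT.TTT
Step 5: 5 trees catch fire, 6 burn out
  .....T
  ......
  ....FT
  ...FTT
  F.FTTT
  TF.TTT
Step 6: 4 trees catch fire, 5 burn out
  .....T
  ......
  .....F
  ....FT
  ...FTT
  F..TTT

.....T
......
.....F
....FT
...FTT
F..TTT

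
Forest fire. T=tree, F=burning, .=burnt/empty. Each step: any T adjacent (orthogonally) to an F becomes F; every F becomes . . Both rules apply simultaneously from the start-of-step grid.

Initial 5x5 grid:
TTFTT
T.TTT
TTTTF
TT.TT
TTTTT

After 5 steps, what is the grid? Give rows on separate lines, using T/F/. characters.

Step 1: 6 trees catch fire, 2 burn out
  TF.FT
  T.FTF
  TTTF.
  TT.TF
  TTTTT
Step 2: 6 trees catch fire, 6 burn out
  F...F
  T..F.
  TTF..
  TT.F.
  TTTTF
Step 3: 3 trees catch fire, 6 burn out
  .....
  F....
  TF...
  TT...
  TTTF.
Step 4: 3 trees catch fire, 3 burn out
  .....
  .....
  F....
  TF...
  TTF..
Step 5: 2 trees catch fire, 3 burn out
  .....
  .....
  .....
  F....
  TF...

.....
.....
.....
F....
TF...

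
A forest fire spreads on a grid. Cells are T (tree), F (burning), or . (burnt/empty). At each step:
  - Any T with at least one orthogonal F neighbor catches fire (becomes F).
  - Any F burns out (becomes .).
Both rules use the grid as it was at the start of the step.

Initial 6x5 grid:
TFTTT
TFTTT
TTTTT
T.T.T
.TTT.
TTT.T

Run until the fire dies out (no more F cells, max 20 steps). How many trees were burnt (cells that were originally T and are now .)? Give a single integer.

Step 1: +5 fires, +2 burnt (F count now 5)
Step 2: +4 fires, +5 burnt (F count now 4)
Step 3: +5 fires, +4 burnt (F count now 5)
Step 4: +2 fires, +5 burnt (F count now 2)
Step 5: +4 fires, +2 burnt (F count now 4)
Step 6: +1 fires, +4 burnt (F count now 1)
Step 7: +1 fires, +1 burnt (F count now 1)
Step 8: +0 fires, +1 burnt (F count now 0)
Fire out after step 8
Initially T: 23, now '.': 29
Total burnt (originally-T cells now '.'): 22

Answer: 22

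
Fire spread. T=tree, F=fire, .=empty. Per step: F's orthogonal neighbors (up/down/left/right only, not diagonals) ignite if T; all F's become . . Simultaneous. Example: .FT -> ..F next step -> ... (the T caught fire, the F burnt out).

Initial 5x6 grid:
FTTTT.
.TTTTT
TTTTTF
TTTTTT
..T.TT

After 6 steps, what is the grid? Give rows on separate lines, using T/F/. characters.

Step 1: 4 trees catch fire, 2 burn out
  .FTTT.
  .TTTTF
  TTTTF.
  TTTTTF
  ..T.TT
Step 2: 6 trees catch fire, 4 burn out
  ..FTT.
  .FTTF.
  TTTF..
  TTTTF.
  ..T.TF
Step 3: 8 trees catch fire, 6 burn out
  ...FF.
  ..FF..
  TFF...
  TTTF..
  ..T.F.
Step 4: 3 trees catch fire, 8 burn out
  ......
  ......
  F.....
  TFF...
  ..T...
Step 5: 2 trees catch fire, 3 burn out
  ......
  ......
  ......
  F.....
  ..F...
Step 6: 0 trees catch fire, 2 burn out
  ......
  ......
  ......
  ......
  ......

......
......
......
......
......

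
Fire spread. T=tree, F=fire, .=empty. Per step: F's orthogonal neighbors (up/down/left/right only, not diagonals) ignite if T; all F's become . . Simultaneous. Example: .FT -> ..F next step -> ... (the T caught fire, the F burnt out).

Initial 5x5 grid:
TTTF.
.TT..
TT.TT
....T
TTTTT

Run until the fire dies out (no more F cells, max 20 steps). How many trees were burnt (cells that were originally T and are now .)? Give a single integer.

Step 1: +1 fires, +1 burnt (F count now 1)
Step 2: +2 fires, +1 burnt (F count now 2)
Step 3: +2 fires, +2 burnt (F count now 2)
Step 4: +1 fires, +2 burnt (F count now 1)
Step 5: +1 fires, +1 burnt (F count now 1)
Step 6: +0 fires, +1 burnt (F count now 0)
Fire out after step 6
Initially T: 15, now '.': 17
Total burnt (originally-T cells now '.'): 7

Answer: 7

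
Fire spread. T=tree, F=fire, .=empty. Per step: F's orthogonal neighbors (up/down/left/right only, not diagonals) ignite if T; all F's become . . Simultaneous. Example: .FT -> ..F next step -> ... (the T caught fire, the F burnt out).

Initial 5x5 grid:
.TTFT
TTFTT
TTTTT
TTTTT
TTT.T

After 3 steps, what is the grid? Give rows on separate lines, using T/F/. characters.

Step 1: 5 trees catch fire, 2 burn out
  .TF.F
  TF.FT
  TTFTT
  TTTTT
  TTT.T
Step 2: 6 trees catch fire, 5 burn out
  .F...
  F...F
  TF.FT
  TTFTT
  TTT.T
Step 3: 5 trees catch fire, 6 burn out
  .....
  .....
  F...F
  TF.FT
  TTF.T

.....
.....
F...F
TF.FT
TTF.T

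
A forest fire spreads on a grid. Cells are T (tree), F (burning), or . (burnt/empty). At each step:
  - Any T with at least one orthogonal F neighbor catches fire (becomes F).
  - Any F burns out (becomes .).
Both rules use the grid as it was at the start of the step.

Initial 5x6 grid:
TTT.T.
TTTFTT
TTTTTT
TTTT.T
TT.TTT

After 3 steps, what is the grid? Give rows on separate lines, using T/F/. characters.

Step 1: 3 trees catch fire, 1 burn out
  TTT.T.
  TTF.FT
  TTTFTT
  TTTT.T
  TT.TTT
Step 2: 7 trees catch fire, 3 burn out
  TTF.F.
  TF...F
  TTF.FT
  TTTF.T
  TT.TTT
Step 3: 6 trees catch fire, 7 burn out
  TF....
  F.....
  TF...F
  TTF..T
  TT.FTT

TF....
F.....
TF...F
TTF..T
TT.FTT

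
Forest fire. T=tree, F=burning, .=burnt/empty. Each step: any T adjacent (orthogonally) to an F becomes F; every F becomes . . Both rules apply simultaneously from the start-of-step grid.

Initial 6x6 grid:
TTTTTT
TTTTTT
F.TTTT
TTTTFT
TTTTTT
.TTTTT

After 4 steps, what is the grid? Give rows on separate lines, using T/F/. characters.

Step 1: 6 trees catch fire, 2 burn out
  TTTTTT
  FTTTTT
  ..TTFT
  FTTF.F
  TTTTFT
  .TTTTT
Step 2: 11 trees catch fire, 6 burn out
  FTTTTT
  .FTTFT
  ..TF.F
  .FF...
  FTTF.F
  .TTTFT
Step 3: 10 trees catch fire, 11 burn out
  .FTTFT
  ..FF.F
  ..F...
  ......
  .FF...
  .TTF.F
Step 4: 5 trees catch fire, 10 burn out
  ..FF.F
  ......
  ......
  ......
  ......
  .FF...

..FF.F
......
......
......
......
.FF...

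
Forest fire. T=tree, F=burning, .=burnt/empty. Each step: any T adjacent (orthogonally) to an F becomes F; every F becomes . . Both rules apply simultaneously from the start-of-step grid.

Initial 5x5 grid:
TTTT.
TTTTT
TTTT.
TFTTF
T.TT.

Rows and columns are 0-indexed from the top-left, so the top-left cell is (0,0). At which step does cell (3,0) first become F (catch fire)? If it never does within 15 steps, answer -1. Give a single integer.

Step 1: cell (3,0)='F' (+4 fires, +2 burnt)
  -> target ignites at step 1
Step 2: cell (3,0)='.' (+7 fires, +4 burnt)
Step 3: cell (3,0)='.' (+4 fires, +7 burnt)
Step 4: cell (3,0)='.' (+4 fires, +4 burnt)
Step 5: cell (3,0)='.' (+0 fires, +4 burnt)
  fire out at step 5

1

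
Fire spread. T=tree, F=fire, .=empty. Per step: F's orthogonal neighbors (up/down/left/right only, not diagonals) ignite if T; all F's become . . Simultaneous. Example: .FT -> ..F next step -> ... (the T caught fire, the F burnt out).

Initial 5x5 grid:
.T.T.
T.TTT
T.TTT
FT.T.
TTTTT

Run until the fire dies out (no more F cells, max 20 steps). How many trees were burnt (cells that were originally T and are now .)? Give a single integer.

Answer: 16

Derivation:
Step 1: +3 fires, +1 burnt (F count now 3)
Step 2: +2 fires, +3 burnt (F count now 2)
Step 3: +1 fires, +2 burnt (F count now 1)
Step 4: +1 fires, +1 burnt (F count now 1)
Step 5: +2 fires, +1 burnt (F count now 2)
Step 6: +1 fires, +2 burnt (F count now 1)
Step 7: +3 fires, +1 burnt (F count now 3)
Step 8: +3 fires, +3 burnt (F count now 3)
Step 9: +0 fires, +3 burnt (F count now 0)
Fire out after step 9
Initially T: 17, now '.': 24
Total burnt (originally-T cells now '.'): 16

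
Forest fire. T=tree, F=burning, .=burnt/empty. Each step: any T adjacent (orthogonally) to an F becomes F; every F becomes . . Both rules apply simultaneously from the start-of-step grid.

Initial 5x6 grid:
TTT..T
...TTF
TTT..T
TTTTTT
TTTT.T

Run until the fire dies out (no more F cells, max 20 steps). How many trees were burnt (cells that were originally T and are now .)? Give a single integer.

Answer: 18

Derivation:
Step 1: +3 fires, +1 burnt (F count now 3)
Step 2: +2 fires, +3 burnt (F count now 2)
Step 3: +2 fires, +2 burnt (F count now 2)
Step 4: +1 fires, +2 burnt (F count now 1)
Step 5: +2 fires, +1 burnt (F count now 2)
Step 6: +3 fires, +2 burnt (F count now 3)
Step 7: +3 fires, +3 burnt (F count now 3)
Step 8: +2 fires, +3 burnt (F count now 2)
Step 9: +0 fires, +2 burnt (F count now 0)
Fire out after step 9
Initially T: 21, now '.': 27
Total burnt (originally-T cells now '.'): 18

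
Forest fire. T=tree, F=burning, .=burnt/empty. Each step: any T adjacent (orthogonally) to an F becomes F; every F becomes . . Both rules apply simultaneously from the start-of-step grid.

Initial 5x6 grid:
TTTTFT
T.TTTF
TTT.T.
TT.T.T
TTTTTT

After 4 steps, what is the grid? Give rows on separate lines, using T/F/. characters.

Step 1: 3 trees catch fire, 2 burn out
  TTTF.F
  T.TTF.
  TTT.T.
  TT.T.T
  TTTTTT
Step 2: 3 trees catch fire, 3 burn out
  TTF...
  T.TF..
  TTT.F.
  TT.T.T
  TTTTTT
Step 3: 2 trees catch fire, 3 burn out
  TF....
  T.F...
  TTT...
  TT.T.T
  TTTTTT
Step 4: 2 trees catch fire, 2 burn out
  F.....
  T.....
  TTF...
  TT.T.T
  TTTTTT

F.....
T.....
TTF...
TT.T.T
TTTTTT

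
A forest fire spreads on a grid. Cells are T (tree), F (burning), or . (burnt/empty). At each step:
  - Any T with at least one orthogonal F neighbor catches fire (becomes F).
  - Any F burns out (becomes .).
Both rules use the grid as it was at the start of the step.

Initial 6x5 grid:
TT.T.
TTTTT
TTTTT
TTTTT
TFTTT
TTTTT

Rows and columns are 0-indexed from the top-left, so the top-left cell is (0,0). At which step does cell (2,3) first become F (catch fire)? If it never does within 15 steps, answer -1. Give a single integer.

Step 1: cell (2,3)='T' (+4 fires, +1 burnt)
Step 2: cell (2,3)='T' (+6 fires, +4 burnt)
Step 3: cell (2,3)='T' (+6 fires, +6 burnt)
Step 4: cell (2,3)='F' (+6 fires, +6 burnt)
  -> target ignites at step 4
Step 5: cell (2,3)='.' (+3 fires, +6 burnt)
Step 6: cell (2,3)='.' (+2 fires, +3 burnt)
Step 7: cell (2,3)='.' (+0 fires, +2 burnt)
  fire out at step 7

4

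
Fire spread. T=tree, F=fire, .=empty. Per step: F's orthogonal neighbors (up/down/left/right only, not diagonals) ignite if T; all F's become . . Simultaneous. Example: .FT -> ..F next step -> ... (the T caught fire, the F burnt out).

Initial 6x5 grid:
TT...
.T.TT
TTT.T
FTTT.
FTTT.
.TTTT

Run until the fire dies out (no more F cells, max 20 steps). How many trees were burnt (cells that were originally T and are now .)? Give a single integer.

Answer: 16

Derivation:
Step 1: +3 fires, +2 burnt (F count now 3)
Step 2: +4 fires, +3 burnt (F count now 4)
Step 3: +5 fires, +4 burnt (F count now 5)
Step 4: +2 fires, +5 burnt (F count now 2)
Step 5: +2 fires, +2 burnt (F count now 2)
Step 6: +0 fires, +2 burnt (F count now 0)
Fire out after step 6
Initially T: 19, now '.': 27
Total burnt (originally-T cells now '.'): 16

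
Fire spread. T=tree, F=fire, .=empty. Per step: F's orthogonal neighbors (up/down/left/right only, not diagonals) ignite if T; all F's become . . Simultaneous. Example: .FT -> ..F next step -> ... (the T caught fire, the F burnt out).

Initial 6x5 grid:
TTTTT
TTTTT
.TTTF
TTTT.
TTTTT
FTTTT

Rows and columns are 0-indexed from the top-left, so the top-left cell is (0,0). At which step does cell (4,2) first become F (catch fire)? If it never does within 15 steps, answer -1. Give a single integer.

Step 1: cell (4,2)='T' (+4 fires, +2 burnt)
Step 2: cell (4,2)='T' (+7 fires, +4 burnt)
Step 3: cell (4,2)='F' (+8 fires, +7 burnt)
  -> target ignites at step 3
Step 4: cell (4,2)='.' (+4 fires, +8 burnt)
Step 5: cell (4,2)='.' (+2 fires, +4 burnt)
Step 6: cell (4,2)='.' (+1 fires, +2 burnt)
Step 7: cell (4,2)='.' (+0 fires, +1 burnt)
  fire out at step 7

3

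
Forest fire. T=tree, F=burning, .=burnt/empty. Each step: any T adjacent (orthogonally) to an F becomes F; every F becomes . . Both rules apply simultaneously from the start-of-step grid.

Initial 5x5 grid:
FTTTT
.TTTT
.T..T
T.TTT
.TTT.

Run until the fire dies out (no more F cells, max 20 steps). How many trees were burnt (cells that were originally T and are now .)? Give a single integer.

Answer: 16

Derivation:
Step 1: +1 fires, +1 burnt (F count now 1)
Step 2: +2 fires, +1 burnt (F count now 2)
Step 3: +3 fires, +2 burnt (F count now 3)
Step 4: +2 fires, +3 burnt (F count now 2)
Step 5: +1 fires, +2 burnt (F count now 1)
Step 6: +1 fires, +1 burnt (F count now 1)
Step 7: +1 fires, +1 burnt (F count now 1)
Step 8: +1 fires, +1 burnt (F count now 1)
Step 9: +2 fires, +1 burnt (F count now 2)
Step 10: +1 fires, +2 burnt (F count now 1)
Step 11: +1 fires, +1 burnt (F count now 1)
Step 12: +0 fires, +1 burnt (F count now 0)
Fire out after step 12
Initially T: 17, now '.': 24
Total burnt (originally-T cells now '.'): 16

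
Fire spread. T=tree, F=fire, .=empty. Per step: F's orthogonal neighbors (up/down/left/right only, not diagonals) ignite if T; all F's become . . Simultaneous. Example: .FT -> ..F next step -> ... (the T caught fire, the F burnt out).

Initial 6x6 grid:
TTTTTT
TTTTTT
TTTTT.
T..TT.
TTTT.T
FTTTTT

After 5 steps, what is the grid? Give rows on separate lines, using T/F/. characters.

Step 1: 2 trees catch fire, 1 burn out
  TTTTTT
  TTTTTT
  TTTTT.
  T..TT.
  FTTT.T
  .FTTTT
Step 2: 3 trees catch fire, 2 burn out
  TTTTTT
  TTTTTT
  TTTTT.
  F..TT.
  .FTT.T
  ..FTTT
Step 3: 3 trees catch fire, 3 burn out
  TTTTTT
  TTTTTT
  FTTTT.
  ...TT.
  ..FT.T
  ...FTT
Step 4: 4 trees catch fire, 3 burn out
  TTTTTT
  FTTTTT
  .FTTT.
  ...TT.
  ...F.T
  ....FT
Step 5: 5 trees catch fire, 4 burn out
  FTTTTT
  .FTTTT
  ..FTT.
  ...FT.
  .....T
  .....F

FTTTTT
.FTTTT
..FTT.
...FT.
.....T
.....F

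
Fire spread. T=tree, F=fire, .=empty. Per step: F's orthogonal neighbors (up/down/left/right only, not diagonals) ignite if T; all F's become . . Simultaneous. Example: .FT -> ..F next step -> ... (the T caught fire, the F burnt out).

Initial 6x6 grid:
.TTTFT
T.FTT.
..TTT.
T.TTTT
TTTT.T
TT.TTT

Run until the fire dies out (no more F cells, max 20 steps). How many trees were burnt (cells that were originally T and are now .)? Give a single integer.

Step 1: +6 fires, +2 burnt (F count now 6)
Step 2: +4 fires, +6 burnt (F count now 4)
Step 3: +3 fires, +4 burnt (F count now 3)
Step 4: +3 fires, +3 burnt (F count now 3)
Step 5: +4 fires, +3 burnt (F count now 4)
Step 6: +4 fires, +4 burnt (F count now 4)
Step 7: +0 fires, +4 burnt (F count now 0)
Fire out after step 7
Initially T: 25, now '.': 35
Total burnt (originally-T cells now '.'): 24

Answer: 24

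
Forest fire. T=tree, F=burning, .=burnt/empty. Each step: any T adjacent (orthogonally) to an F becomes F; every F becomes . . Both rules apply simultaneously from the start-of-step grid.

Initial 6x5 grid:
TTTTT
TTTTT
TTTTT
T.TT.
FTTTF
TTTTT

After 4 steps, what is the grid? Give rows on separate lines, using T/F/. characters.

Step 1: 5 trees catch fire, 2 burn out
  TTTTT
  TTTTT
  TTTTT
  F.TT.
  .FTF.
  FTTTF
Step 2: 5 trees catch fire, 5 burn out
  TTTTT
  TTTTT
  FTTTT
  ..TF.
  ..F..
  .FTF.
Step 3: 5 trees catch fire, 5 burn out
  TTTTT
  FTTTT
  .FTFT
  ..F..
  .....
  ..F..
Step 4: 5 trees catch fire, 5 burn out
  FTTTT
  .FTFT
  ..F.F
  .....
  .....
  .....

FTTTT
.FTFT
..F.F
.....
.....
.....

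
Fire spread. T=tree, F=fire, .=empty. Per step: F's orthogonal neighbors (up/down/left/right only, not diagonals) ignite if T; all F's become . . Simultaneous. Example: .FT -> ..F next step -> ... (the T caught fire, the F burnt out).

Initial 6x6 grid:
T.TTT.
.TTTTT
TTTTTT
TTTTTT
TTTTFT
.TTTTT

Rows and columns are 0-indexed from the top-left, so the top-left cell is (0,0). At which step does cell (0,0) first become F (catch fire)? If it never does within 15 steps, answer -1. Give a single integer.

Step 1: cell (0,0)='T' (+4 fires, +1 burnt)
Step 2: cell (0,0)='T' (+6 fires, +4 burnt)
Step 3: cell (0,0)='T' (+6 fires, +6 burnt)
Step 4: cell (0,0)='T' (+7 fires, +6 burnt)
Step 5: cell (0,0)='T' (+4 fires, +7 burnt)
Step 6: cell (0,0)='T' (+3 fires, +4 burnt)
Step 7: cell (0,0)='T' (+0 fires, +3 burnt)
  fire out at step 7
Target never catches fire within 15 steps

-1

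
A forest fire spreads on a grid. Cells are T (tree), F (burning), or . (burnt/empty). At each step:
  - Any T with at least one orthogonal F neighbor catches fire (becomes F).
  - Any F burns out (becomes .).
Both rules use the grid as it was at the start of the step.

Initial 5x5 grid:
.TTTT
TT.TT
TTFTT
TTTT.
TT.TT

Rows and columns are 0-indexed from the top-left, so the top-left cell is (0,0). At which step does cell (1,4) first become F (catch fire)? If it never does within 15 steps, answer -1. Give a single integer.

Step 1: cell (1,4)='T' (+3 fires, +1 burnt)
Step 2: cell (1,4)='T' (+6 fires, +3 burnt)
Step 3: cell (1,4)='F' (+7 fires, +6 burnt)
  -> target ignites at step 3
Step 4: cell (1,4)='.' (+4 fires, +7 burnt)
Step 5: cell (1,4)='.' (+0 fires, +4 burnt)
  fire out at step 5

3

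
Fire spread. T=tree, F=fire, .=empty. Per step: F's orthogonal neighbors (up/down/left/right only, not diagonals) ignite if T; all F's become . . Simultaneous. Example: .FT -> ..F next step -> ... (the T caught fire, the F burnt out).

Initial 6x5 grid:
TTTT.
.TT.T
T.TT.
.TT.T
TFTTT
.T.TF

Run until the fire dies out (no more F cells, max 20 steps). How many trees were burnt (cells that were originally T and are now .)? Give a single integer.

Answer: 17

Derivation:
Step 1: +6 fires, +2 burnt (F count now 6)
Step 2: +3 fires, +6 burnt (F count now 3)
Step 3: +1 fires, +3 burnt (F count now 1)
Step 4: +2 fires, +1 burnt (F count now 2)
Step 5: +2 fires, +2 burnt (F count now 2)
Step 6: +2 fires, +2 burnt (F count now 2)
Step 7: +1 fires, +2 burnt (F count now 1)
Step 8: +0 fires, +1 burnt (F count now 0)
Fire out after step 8
Initially T: 19, now '.': 28
Total burnt (originally-T cells now '.'): 17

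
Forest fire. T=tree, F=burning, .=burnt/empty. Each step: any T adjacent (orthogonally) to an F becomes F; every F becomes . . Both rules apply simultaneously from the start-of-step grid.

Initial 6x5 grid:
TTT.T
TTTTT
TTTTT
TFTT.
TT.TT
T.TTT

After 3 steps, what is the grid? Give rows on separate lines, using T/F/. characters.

Step 1: 4 trees catch fire, 1 burn out
  TTT.T
  TTTTT
  TFTTT
  F.FT.
  TF.TT
  T.TTT
Step 2: 5 trees catch fire, 4 burn out
  TTT.T
  TFTTT
  F.FTT
  ...F.
  F..TT
  T.TTT
Step 3: 6 trees catch fire, 5 burn out
  TFT.T
  F.FTT
  ...FT
  .....
  ...FT
  F.TTT

TFT.T
F.FTT
...FT
.....
...FT
F.TTT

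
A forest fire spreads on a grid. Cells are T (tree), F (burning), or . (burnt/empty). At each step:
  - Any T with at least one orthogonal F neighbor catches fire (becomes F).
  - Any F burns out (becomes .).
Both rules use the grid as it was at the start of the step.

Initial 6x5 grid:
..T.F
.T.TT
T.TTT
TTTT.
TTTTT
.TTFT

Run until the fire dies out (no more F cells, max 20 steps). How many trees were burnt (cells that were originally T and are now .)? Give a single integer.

Step 1: +4 fires, +2 burnt (F count now 4)
Step 2: +6 fires, +4 burnt (F count now 6)
Step 3: +3 fires, +6 burnt (F count now 3)
Step 4: +3 fires, +3 burnt (F count now 3)
Step 5: +1 fires, +3 burnt (F count now 1)
Step 6: +1 fires, +1 burnt (F count now 1)
Step 7: +0 fires, +1 burnt (F count now 0)
Fire out after step 7
Initially T: 20, now '.': 28
Total burnt (originally-T cells now '.'): 18

Answer: 18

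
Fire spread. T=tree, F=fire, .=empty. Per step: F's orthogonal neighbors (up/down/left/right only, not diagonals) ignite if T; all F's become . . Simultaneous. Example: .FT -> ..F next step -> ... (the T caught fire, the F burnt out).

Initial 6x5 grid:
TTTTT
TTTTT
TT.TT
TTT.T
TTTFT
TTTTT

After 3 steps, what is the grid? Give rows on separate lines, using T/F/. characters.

Step 1: 3 trees catch fire, 1 burn out
  TTTTT
  TTTTT
  TT.TT
  TTT.T
  TTF.F
  TTTFT
Step 2: 5 trees catch fire, 3 burn out
  TTTTT
  TTTTT
  TT.TT
  TTF.F
  TF...
  TTF.F
Step 3: 4 trees catch fire, 5 burn out
  TTTTT
  TTTTT
  TT.TF
  TF...
  F....
  TF...

TTTTT
TTTTT
TT.TF
TF...
F....
TF...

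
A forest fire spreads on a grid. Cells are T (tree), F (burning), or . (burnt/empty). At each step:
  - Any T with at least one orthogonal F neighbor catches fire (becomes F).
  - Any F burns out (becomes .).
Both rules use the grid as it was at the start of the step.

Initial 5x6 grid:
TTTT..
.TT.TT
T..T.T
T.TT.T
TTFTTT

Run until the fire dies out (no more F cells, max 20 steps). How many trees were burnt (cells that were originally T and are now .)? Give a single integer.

Answer: 14

Derivation:
Step 1: +3 fires, +1 burnt (F count now 3)
Step 2: +3 fires, +3 burnt (F count now 3)
Step 3: +3 fires, +3 burnt (F count now 3)
Step 4: +2 fires, +3 burnt (F count now 2)
Step 5: +1 fires, +2 burnt (F count now 1)
Step 6: +1 fires, +1 burnt (F count now 1)
Step 7: +1 fires, +1 burnt (F count now 1)
Step 8: +0 fires, +1 burnt (F count now 0)
Fire out after step 8
Initially T: 20, now '.': 24
Total burnt (originally-T cells now '.'): 14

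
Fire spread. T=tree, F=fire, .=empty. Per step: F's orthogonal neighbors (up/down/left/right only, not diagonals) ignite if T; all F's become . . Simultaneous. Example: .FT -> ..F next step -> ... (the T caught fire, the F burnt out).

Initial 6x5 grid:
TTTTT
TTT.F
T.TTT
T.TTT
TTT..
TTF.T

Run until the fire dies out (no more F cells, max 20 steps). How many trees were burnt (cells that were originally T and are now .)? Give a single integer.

Step 1: +4 fires, +2 burnt (F count now 4)
Step 2: +6 fires, +4 burnt (F count now 6)
Step 3: +4 fires, +6 burnt (F count now 4)
Step 4: +3 fires, +4 burnt (F count now 3)
Step 5: +3 fires, +3 burnt (F count now 3)
Step 6: +1 fires, +3 burnt (F count now 1)
Step 7: +0 fires, +1 burnt (F count now 0)
Fire out after step 7
Initially T: 22, now '.': 29
Total burnt (originally-T cells now '.'): 21

Answer: 21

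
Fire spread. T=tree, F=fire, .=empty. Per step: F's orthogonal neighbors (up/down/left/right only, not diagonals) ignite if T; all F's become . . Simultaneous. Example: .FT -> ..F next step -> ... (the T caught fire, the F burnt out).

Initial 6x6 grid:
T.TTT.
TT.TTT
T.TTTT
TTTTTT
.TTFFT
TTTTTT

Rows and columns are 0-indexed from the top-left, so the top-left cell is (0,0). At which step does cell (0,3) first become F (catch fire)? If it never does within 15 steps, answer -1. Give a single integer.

Step 1: cell (0,3)='T' (+6 fires, +2 burnt)
Step 2: cell (0,3)='T' (+7 fires, +6 burnt)
Step 3: cell (0,3)='T' (+6 fires, +7 burnt)
Step 4: cell (0,3)='F' (+5 fires, +6 burnt)
  -> target ignites at step 4
Step 5: cell (0,3)='.' (+2 fires, +5 burnt)
Step 6: cell (0,3)='.' (+1 fires, +2 burnt)
Step 7: cell (0,3)='.' (+2 fires, +1 burnt)
Step 8: cell (0,3)='.' (+0 fires, +2 burnt)
  fire out at step 8

4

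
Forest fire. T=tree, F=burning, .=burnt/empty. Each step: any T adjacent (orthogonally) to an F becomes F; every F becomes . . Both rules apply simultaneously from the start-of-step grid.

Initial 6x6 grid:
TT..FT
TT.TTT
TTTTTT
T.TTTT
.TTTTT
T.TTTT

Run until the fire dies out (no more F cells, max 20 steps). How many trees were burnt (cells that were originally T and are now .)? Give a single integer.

Step 1: +2 fires, +1 burnt (F count now 2)
Step 2: +3 fires, +2 burnt (F count now 3)
Step 3: +3 fires, +3 burnt (F count now 3)
Step 4: +4 fires, +3 burnt (F count now 4)
Step 5: +5 fires, +4 burnt (F count now 5)
Step 6: +5 fires, +5 burnt (F count now 5)
Step 7: +5 fires, +5 burnt (F count now 5)
Step 8: +1 fires, +5 burnt (F count now 1)
Step 9: +0 fires, +1 burnt (F count now 0)
Fire out after step 9
Initially T: 29, now '.': 35
Total burnt (originally-T cells now '.'): 28

Answer: 28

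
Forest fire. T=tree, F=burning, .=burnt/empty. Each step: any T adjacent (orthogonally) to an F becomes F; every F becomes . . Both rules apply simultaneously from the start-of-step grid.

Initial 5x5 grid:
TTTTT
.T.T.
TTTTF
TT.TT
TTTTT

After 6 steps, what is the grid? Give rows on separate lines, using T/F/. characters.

Step 1: 2 trees catch fire, 1 burn out
  TTTTT
  .T.T.
  TTTF.
  TT.TF
  TTTTT
Step 2: 4 trees catch fire, 2 burn out
  TTTTT
  .T.F.
  TTF..
  TT.F.
  TTTTF
Step 3: 3 trees catch fire, 4 burn out
  TTTFT
  .T...
  TF...
  TT...
  TTTF.
Step 4: 6 trees catch fire, 3 burn out
  TTF.F
  .F...
  F....
  TF...
  TTF..
Step 5: 3 trees catch fire, 6 burn out
  TF...
  .....
  .....
  F....
  TF...
Step 6: 2 trees catch fire, 3 burn out
  F....
  .....
  .....
  .....
  F....

F....
.....
.....
.....
F....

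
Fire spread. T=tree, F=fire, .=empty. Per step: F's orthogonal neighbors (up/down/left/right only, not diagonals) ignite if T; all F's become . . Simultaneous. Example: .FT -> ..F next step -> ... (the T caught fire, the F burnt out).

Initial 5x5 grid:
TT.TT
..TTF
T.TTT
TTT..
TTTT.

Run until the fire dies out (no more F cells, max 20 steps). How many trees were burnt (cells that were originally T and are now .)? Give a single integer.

Step 1: +3 fires, +1 burnt (F count now 3)
Step 2: +3 fires, +3 burnt (F count now 3)
Step 3: +1 fires, +3 burnt (F count now 1)
Step 4: +1 fires, +1 burnt (F count now 1)
Step 5: +2 fires, +1 burnt (F count now 2)
Step 6: +3 fires, +2 burnt (F count now 3)
Step 7: +2 fires, +3 burnt (F count now 2)
Step 8: +0 fires, +2 burnt (F count now 0)
Fire out after step 8
Initially T: 17, now '.': 23
Total burnt (originally-T cells now '.'): 15

Answer: 15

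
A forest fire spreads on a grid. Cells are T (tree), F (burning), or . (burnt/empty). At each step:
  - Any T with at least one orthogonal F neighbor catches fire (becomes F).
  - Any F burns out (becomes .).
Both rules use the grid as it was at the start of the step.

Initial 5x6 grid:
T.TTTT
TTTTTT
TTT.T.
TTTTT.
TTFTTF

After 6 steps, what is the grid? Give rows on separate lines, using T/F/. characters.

Step 1: 4 trees catch fire, 2 burn out
  T.TTTT
  TTTTTT
  TTT.T.
  TTFTT.
  TF.FF.
Step 2: 5 trees catch fire, 4 burn out
  T.TTTT
  TTTTTT
  TTF.T.
  TF.FF.
  F.....
Step 3: 4 trees catch fire, 5 burn out
  T.TTTT
  TTFTTT
  TF..F.
  F.....
  ......
Step 4: 5 trees catch fire, 4 burn out
  T.FTTT
  TF.FFT
  F.....
  ......
  ......
Step 5: 4 trees catch fire, 5 burn out
  T..FFT
  F....F
  ......
  ......
  ......
Step 6: 2 trees catch fire, 4 burn out
  F....F
  ......
  ......
  ......
  ......

F....F
......
......
......
......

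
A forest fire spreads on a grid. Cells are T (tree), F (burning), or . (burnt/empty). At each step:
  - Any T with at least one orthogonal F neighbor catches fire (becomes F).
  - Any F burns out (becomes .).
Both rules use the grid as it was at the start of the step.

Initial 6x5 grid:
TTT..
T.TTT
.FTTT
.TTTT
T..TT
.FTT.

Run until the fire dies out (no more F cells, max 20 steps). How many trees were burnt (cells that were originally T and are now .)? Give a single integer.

Step 1: +3 fires, +2 burnt (F count now 3)
Step 2: +4 fires, +3 burnt (F count now 4)
Step 3: +5 fires, +4 burnt (F count now 5)
Step 4: +4 fires, +5 burnt (F count now 4)
Step 5: +1 fires, +4 burnt (F count now 1)
Step 6: +1 fires, +1 burnt (F count now 1)
Step 7: +0 fires, +1 burnt (F count now 0)
Fire out after step 7
Initially T: 19, now '.': 29
Total burnt (originally-T cells now '.'): 18

Answer: 18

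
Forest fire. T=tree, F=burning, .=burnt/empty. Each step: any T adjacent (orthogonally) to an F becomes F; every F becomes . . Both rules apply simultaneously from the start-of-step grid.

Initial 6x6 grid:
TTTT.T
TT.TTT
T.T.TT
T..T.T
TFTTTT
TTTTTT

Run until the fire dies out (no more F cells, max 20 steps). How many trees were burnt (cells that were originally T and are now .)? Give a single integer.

Step 1: +3 fires, +1 burnt (F count now 3)
Step 2: +4 fires, +3 burnt (F count now 4)
Step 3: +4 fires, +4 burnt (F count now 4)
Step 4: +3 fires, +4 burnt (F count now 3)
Step 5: +4 fires, +3 burnt (F count now 4)
Step 6: +2 fires, +4 burnt (F count now 2)
Step 7: +3 fires, +2 burnt (F count now 3)
Step 8: +3 fires, +3 burnt (F count now 3)
Step 9: +1 fires, +3 burnt (F count now 1)
Step 10: +0 fires, +1 burnt (F count now 0)
Fire out after step 10
Initially T: 28, now '.': 35
Total burnt (originally-T cells now '.'): 27

Answer: 27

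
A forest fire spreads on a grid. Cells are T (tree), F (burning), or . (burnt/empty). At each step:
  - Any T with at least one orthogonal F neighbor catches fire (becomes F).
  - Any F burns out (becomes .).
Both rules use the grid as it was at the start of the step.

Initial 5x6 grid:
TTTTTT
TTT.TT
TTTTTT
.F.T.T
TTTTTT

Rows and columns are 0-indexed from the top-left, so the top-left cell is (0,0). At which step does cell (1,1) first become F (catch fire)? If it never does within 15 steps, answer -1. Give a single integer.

Step 1: cell (1,1)='T' (+2 fires, +1 burnt)
Step 2: cell (1,1)='F' (+5 fires, +2 burnt)
  -> target ignites at step 2
Step 3: cell (1,1)='.' (+5 fires, +5 burnt)
Step 4: cell (1,1)='.' (+5 fires, +5 burnt)
Step 5: cell (1,1)='.' (+4 fires, +5 burnt)
Step 6: cell (1,1)='.' (+3 fires, +4 burnt)
Step 7: cell (1,1)='.' (+1 fires, +3 burnt)
Step 8: cell (1,1)='.' (+0 fires, +1 burnt)
  fire out at step 8

2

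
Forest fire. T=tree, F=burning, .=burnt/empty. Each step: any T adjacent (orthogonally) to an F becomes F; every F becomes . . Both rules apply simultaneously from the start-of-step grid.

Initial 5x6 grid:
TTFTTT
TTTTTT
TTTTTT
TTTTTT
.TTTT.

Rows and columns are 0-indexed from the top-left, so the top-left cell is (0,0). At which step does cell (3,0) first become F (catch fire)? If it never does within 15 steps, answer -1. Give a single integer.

Step 1: cell (3,0)='T' (+3 fires, +1 burnt)
Step 2: cell (3,0)='T' (+5 fires, +3 burnt)
Step 3: cell (3,0)='T' (+6 fires, +5 burnt)
Step 4: cell (3,0)='T' (+6 fires, +6 burnt)
Step 5: cell (3,0)='F' (+5 fires, +6 burnt)
  -> target ignites at step 5
Step 6: cell (3,0)='.' (+2 fires, +5 burnt)
Step 7: cell (3,0)='.' (+0 fires, +2 burnt)
  fire out at step 7

5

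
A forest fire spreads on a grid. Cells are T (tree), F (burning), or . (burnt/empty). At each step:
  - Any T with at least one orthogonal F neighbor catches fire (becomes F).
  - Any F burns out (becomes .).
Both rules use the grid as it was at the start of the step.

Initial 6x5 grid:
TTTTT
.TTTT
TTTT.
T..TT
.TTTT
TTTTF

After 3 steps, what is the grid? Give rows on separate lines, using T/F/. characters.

Step 1: 2 trees catch fire, 1 burn out
  TTTTT
  .TTTT
  TTTT.
  T..TT
  .TTTF
  TTTF.
Step 2: 3 trees catch fire, 2 burn out
  TTTTT
  .TTTT
  TTTT.
  T..TF
  .TTF.
  TTF..
Step 3: 3 trees catch fire, 3 burn out
  TTTTT
  .TTTT
  TTTT.
  T..F.
  .TF..
  TF...

TTTTT
.TTTT
TTTT.
T..F.
.TF..
TF...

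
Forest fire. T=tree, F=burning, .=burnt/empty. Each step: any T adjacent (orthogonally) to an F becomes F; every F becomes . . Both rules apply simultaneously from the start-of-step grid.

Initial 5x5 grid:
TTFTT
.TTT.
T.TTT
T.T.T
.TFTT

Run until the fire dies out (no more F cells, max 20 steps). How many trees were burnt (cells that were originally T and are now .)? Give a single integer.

Step 1: +6 fires, +2 burnt (F count now 6)
Step 2: +6 fires, +6 burnt (F count now 6)
Step 3: +2 fires, +6 burnt (F count now 2)
Step 4: +1 fires, +2 burnt (F count now 1)
Step 5: +0 fires, +1 burnt (F count now 0)
Fire out after step 5
Initially T: 17, now '.': 23
Total burnt (originally-T cells now '.'): 15

Answer: 15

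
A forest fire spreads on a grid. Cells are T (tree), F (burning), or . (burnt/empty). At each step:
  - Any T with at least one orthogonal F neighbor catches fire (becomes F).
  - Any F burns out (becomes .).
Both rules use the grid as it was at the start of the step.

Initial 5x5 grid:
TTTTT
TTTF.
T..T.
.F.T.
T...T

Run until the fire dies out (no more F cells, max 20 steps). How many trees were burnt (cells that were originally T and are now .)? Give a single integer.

Answer: 11

Derivation:
Step 1: +3 fires, +2 burnt (F count now 3)
Step 2: +4 fires, +3 burnt (F count now 4)
Step 3: +2 fires, +4 burnt (F count now 2)
Step 4: +2 fires, +2 burnt (F count now 2)
Step 5: +0 fires, +2 burnt (F count now 0)
Fire out after step 5
Initially T: 13, now '.': 23
Total burnt (originally-T cells now '.'): 11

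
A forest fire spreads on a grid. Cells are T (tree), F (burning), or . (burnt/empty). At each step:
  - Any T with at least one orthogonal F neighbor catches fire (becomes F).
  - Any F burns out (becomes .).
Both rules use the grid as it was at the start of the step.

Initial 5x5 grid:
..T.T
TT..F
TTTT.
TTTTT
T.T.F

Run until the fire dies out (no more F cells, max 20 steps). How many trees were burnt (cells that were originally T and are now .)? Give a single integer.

Step 1: +2 fires, +2 burnt (F count now 2)
Step 2: +1 fires, +2 burnt (F count now 1)
Step 3: +2 fires, +1 burnt (F count now 2)
Step 4: +3 fires, +2 burnt (F count now 3)
Step 5: +2 fires, +3 burnt (F count now 2)
Step 6: +3 fires, +2 burnt (F count now 3)
Step 7: +1 fires, +3 burnt (F count now 1)
Step 8: +0 fires, +1 burnt (F count now 0)
Fire out after step 8
Initially T: 15, now '.': 24
Total burnt (originally-T cells now '.'): 14

Answer: 14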